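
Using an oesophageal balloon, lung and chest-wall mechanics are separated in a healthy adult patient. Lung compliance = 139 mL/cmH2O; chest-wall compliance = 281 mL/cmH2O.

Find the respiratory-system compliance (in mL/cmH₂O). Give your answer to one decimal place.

93.0

Lung and chest wall are elastances in series: 1/Crs = 1/CL + 1/Ccw.
1/Crs = 1/139 + 1/281 = 0.01075.
Crs = 93.023 mL/cmH2O.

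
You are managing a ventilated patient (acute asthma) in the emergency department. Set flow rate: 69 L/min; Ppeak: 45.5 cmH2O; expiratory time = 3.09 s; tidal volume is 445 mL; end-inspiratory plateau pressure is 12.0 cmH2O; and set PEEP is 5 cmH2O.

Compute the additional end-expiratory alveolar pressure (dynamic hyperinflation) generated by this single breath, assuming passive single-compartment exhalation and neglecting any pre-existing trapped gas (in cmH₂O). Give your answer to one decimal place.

Flow: 69 L/min ÷ 60 = 1.15 L/s.
R = (PIP − Pplat)/V̇ = (45.5 − 12.0) / 1.15 = 33.5/1.15 = 29.13 cmH2O·s/L.
C = Vt/(Pplat − PEEP) = 445.0 / (12.0 − 5) = 445.0/7.0 = 63.571 mL/cmH2O.
τ = R × C = 29.13 × 0.06357 L/cmH2O = 1.852 s.
Fraction remaining = e^(−Te/τ) = e^(−3.09/1.852) = 0.1885; trapped volume = 445.0 × 0.1885 = 83.883 mL.
Additional alveolar pressure from trapping ≈ V_trapped / C = 83.883 / 63.571 = 1.32 cmH2O.

1.3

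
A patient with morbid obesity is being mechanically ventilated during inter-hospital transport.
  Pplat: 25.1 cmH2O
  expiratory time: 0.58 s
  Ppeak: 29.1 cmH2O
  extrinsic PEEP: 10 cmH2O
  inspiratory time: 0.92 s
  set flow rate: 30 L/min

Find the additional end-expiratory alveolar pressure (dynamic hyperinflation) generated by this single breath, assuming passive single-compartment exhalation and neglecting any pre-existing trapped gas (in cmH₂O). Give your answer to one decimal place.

1.4

Flow: 30 L/min ÷ 60 = 0.5 L/s.
Vt = flow × Ti = 0.5 L/s × 0.92 s × 1000 mL/L = 460.0 mL.
R = (PIP − Pplat)/V̇ = (29.1 − 25.1) / 0.5 = 4.0/0.5 = 8.0 cmH2O·s/L.
C = Vt/(Pplat − PEEP) = 460.0 / (25.1 − 10) = 460.0/15.1 = 30.464 mL/cmH2O.
τ = R × C = 8.0 × 0.03046 L/cmH2O = 0.2437 s.
Fraction remaining = e^(−Te/τ) = e^(−0.58/0.2437) = 0.09255; trapped volume = 460.0 × 0.09255 = 42.573 mL.
Additional alveolar pressure from trapping ≈ V_trapped / C = 42.573 / 30.464 = 1.397 cmH2O.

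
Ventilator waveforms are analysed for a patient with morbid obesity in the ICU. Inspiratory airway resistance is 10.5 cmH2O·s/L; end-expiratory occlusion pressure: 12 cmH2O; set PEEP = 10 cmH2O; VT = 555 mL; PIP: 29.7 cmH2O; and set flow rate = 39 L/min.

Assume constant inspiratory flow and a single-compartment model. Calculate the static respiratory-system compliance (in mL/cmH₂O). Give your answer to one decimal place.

51.0

Flow: 39 L/min ÷ 60 = 0.65 L/s.
Total PEEP = 12 cmH2O (set 10 + intrinsic 2); this is the baseline alveolar pressure.
Equation of motion (constant flow): PIP = Vt/C + R·V̇ + PEEP.
Vt/C = PIP − R·V̇ − PEEP = 29.7 − 10.5×0.65 − 12 = 29.7 − 6.825 − 12 = 10.875 cmH2O.
C = Vt / 10.875 = 555 / 10.875 = 51.034 mL/cmH2O.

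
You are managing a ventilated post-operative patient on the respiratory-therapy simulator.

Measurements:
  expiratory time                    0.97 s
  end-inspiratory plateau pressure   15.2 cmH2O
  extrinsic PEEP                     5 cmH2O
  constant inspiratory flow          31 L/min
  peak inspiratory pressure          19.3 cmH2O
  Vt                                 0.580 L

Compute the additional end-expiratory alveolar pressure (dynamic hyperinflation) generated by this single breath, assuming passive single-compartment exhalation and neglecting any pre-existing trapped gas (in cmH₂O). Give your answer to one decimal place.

Flow: 31 L/min ÷ 60 = 0.5167 L/s.
R = (PIP − Pplat)/V̇ = (19.3 − 15.2) / 0.5167 = 4.1/0.5167 = 7.935 cmH2O·s/L.
C = Vt/(Pplat − PEEP) = 580.0 / (15.2 − 5) = 580.0/10.2 = 56.863 mL/cmH2O.
τ = R × C = 7.935 × 0.05686 L/cmH2O = 0.4512 s.
Fraction remaining = e^(−Te/τ) = e^(−0.97/0.4512) = 0.1165; trapped volume = 580.0 × 0.1165 = 67.57 mL.
Additional alveolar pressure from trapping ≈ V_trapped / C = 67.57 / 56.863 = 1.188 cmH2O.

1.2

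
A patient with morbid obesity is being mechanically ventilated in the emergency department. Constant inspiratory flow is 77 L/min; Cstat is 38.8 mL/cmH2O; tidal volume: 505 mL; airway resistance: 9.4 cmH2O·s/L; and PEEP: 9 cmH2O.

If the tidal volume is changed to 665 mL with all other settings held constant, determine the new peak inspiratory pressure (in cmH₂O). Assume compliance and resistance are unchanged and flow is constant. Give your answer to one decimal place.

38.2

Flow: 77 L/min ÷ 60 = 1.2833 L/s.
PIP = Vt/C + R·V̇ + PEEP (constant-flow equation of motion).
Only the elastic term changes: ΔPIP = ΔVt / C = (665 − 505) / 38.8 = 4.124 cmH2O.
Original PIP = 505/38.8 + 9.4×1.2833 + 9 = 34.078 cmH2O; new PIP = 34.078 + (4.124) = 38.202 cmH2O.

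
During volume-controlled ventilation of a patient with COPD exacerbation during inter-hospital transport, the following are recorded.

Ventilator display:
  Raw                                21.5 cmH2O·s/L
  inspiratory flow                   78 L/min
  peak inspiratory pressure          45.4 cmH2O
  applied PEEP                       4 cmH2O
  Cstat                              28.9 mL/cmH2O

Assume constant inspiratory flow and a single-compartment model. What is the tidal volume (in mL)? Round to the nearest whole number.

389

Flow: 78 L/min ÷ 60 = 1.3 L/s.
Equation of motion (constant flow): PIP = Vt/C + R·V̇ + PEEP.
Vt/C = PIP − R·V̇ − PEEP = 45.4 − 27.95 − 4 = 13.45 cmH2O.
Vt = C × 13.45 = 28.9 × 13.45 = 388.71 mL.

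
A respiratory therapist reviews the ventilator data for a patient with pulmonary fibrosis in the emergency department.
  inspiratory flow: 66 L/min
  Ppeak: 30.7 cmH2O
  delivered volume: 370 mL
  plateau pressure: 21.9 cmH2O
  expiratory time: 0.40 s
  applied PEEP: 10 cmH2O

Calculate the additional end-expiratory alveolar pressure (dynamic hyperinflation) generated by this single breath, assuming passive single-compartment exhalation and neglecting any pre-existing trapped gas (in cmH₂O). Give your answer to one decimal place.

Flow: 66 L/min ÷ 60 = 1.1 L/s.
R = (PIP − Pplat)/V̇ = (30.7 − 21.9) / 1.1 = 8.8/1.1 = 8.0 cmH2O·s/L.
C = Vt/(Pplat − PEEP) = 370.0 / (21.9 − 10) = 370.0/11.9 = 31.092 mL/cmH2O.
τ = R × C = 8.0 × 0.03109 L/cmH2O = 0.2487 s.
Fraction remaining = e^(−Te/τ) = e^(−0.40/0.2487) = 0.2002; trapped volume = 370.0 × 0.2002 = 74.074 mL.
Additional alveolar pressure from trapping ≈ V_trapped / C = 74.074 / 31.092 = 2.382 cmH2O.

2.4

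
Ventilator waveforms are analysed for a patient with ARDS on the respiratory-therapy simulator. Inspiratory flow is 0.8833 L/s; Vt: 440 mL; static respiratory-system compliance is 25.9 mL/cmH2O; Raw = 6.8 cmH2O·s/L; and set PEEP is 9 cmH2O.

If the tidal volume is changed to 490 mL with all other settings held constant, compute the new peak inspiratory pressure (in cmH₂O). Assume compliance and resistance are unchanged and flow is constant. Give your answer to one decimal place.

33.9

PIP = Vt/C + R·V̇ + PEEP (constant-flow equation of motion).
Only the elastic term changes: ΔPIP = ΔVt / C = (490 − 440) / 25.9 = 1.931 cmH2O.
Original PIP = 440/25.9 + 6.8×0.8833 + 9 = 31.995 cmH2O; new PIP = 31.995 + (1.931) = 33.926 cmH2O.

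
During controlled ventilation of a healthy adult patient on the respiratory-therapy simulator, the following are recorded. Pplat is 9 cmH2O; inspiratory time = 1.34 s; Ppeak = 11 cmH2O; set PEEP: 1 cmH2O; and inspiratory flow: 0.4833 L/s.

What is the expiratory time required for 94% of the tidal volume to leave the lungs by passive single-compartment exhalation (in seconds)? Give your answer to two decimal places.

Vt = flow × Ti = 0.4833 L/s × 1.34 s × 1000 mL/L = 647.62 mL.
R = (PIP − Pplat)/V̇ = (11 − 9) / 0.4833 = 2.0/0.4833 = 4.138 cmH2O·s/L.
C = Vt/(Pplat − PEEP) = 647.62 / (9 − 1) = 647.62/8.0 = 80.953 mL/cmH2O.
τ = R × C = 4.138 × 0.08095 L/cmH2O = 0.335 s.
t = −τ·ln(1 − 0.94) = −0.335·ln(0.06) = 0.9425 s.

0.94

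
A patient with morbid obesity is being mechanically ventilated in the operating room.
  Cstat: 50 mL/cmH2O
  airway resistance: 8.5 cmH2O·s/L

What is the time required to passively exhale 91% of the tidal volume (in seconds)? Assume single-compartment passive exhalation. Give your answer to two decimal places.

1.02

τ = R × C = 8.5 × 50 mL/cmH2O = 8.5 × 0.050 L/cmH2O = 0.425 s.
Exhaled fraction f = 1 − e^(−t/τ) → t = −τ·ln(1 − f) = −0.425·ln(0.09) = 1.023 s.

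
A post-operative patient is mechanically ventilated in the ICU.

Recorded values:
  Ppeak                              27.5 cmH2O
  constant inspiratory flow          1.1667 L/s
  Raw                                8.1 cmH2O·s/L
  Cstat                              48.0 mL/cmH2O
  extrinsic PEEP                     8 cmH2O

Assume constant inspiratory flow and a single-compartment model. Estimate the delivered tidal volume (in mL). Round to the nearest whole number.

Equation of motion (constant flow): PIP = Vt/C + R·V̇ + PEEP.
Vt/C = PIP − R·V̇ − PEEP = 27.5 − 9.45 − 8 = 10.05 cmH2O.
Vt = C × 10.05 = 48.0 × 10.05 = 482.4 mL.

482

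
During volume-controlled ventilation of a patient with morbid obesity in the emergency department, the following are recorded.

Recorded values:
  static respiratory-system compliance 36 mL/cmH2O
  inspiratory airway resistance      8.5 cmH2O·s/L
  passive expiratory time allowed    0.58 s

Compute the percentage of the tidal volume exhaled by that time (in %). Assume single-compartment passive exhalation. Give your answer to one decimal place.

85.0

τ = R × C = 8.5 × 36 mL/cmH2O = 8.5 × 0.036 L/cmH2O = 0.306 s.
Passive exhalation: V(t)/V₀ = e^(−t/τ) = e^(−0.58/0.306) = 0.1503.
Fraction exhaled = 1 − 0.1503 = 0.8497 → 84.97%.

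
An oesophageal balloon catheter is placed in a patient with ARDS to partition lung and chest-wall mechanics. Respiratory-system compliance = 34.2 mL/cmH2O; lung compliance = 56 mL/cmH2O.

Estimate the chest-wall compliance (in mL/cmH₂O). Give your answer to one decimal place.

1/Ccw = 1/Crs − 1/CL.
1/Ccw = 1/34.2 − 1/56 = 0.01138.
Ccw = 87.873 mL/cmH2O.

87.9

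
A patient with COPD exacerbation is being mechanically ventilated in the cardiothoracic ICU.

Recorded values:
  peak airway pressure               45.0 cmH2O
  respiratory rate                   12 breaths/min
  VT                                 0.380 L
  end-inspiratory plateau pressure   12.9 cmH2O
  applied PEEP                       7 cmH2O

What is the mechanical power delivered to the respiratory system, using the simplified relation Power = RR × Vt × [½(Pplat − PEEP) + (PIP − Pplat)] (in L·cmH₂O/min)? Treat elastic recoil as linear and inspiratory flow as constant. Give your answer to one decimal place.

159.8

Per-breath work = Vt × [½(Pplat−PEEP) + (PIP−Pplat)] = 0.380 × [0.5×5.9 + 32.1] = 0.380 × 35.05 = 13.319 L·cmH2O.
Power = 12 × 13.319 = 159.83 L·cmH2O/min.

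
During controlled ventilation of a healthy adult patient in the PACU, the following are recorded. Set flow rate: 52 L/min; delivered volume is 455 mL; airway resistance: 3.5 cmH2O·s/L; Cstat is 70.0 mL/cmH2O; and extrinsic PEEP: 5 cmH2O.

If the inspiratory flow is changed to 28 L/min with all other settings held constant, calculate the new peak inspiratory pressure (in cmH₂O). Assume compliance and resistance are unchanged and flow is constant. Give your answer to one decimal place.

13.1

Flow: 52 L/min ÷ 60 = 0.8667 L/s.
New flow: 28 L/min ÷ 60 = 0.4667 L/s.
PIP = Vt/C + R·V̇ + PEEP (constant-flow equation of motion).
Only the resistive term changes: ΔPIP = R × ΔV̇ = 3.5 × (0.4667 − 0.8667) = 3.5 × -0.4 = -1.4 cmH2O.
Original PIP = 455/70.0 + 3.5×0.8667 + 5 = 14.533 cmH2O; new PIP = 14.533 + (-1.4) = 13.133 cmH2O.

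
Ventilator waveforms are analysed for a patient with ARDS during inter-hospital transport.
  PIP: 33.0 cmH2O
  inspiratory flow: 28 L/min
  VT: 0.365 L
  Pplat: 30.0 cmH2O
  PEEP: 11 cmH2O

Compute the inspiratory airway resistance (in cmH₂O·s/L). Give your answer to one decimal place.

Flow: 28 L/min ÷ 60 = 0.4667 L/s.
Raw = (PIP − Pplat) / flow = (33.0 − 30.0) / 0.4667 = 3.0 / 0.4667 = 6.428 cmH2O·s/L.

6.4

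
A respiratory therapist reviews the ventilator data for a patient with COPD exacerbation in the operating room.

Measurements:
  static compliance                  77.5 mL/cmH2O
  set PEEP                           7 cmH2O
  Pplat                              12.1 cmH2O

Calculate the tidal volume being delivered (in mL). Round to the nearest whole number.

Vt = Cstat × (Pplat − PEEP) = 77.5 × (12.1 − 7) = 77.5 × 5.1 = 395.25 mL.

395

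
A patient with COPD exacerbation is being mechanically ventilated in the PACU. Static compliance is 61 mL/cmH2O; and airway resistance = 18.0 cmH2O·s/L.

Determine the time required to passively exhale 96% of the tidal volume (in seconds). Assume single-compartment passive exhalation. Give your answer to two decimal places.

τ = R × C = 18.0 × 61 mL/cmH2O = 18.0 × 0.061 L/cmH2O = 1.098 s.
Exhaled fraction f = 1 − e^(−t/τ) → t = −τ·ln(1 − f) = −1.098·ln(0.04) = 3.534 s.

3.53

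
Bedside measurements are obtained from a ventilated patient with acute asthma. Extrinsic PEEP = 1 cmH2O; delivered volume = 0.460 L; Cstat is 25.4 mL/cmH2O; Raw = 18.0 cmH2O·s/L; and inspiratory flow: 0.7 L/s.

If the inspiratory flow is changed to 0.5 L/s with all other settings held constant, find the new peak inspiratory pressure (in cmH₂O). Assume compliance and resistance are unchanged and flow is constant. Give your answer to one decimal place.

28.1

PIP = Vt/C + R·V̇ + PEEP (constant-flow equation of motion).
Only the resistive term changes: ΔPIP = R × ΔV̇ = 18.0 × (0.5 − 0.7) = 18.0 × -0.2 = -3.6 cmH2O.
Original PIP = 460/25.4 + 18.0×0.7 + 1 = 31.71 cmH2O; new PIP = 31.71 + (-3.6) = 28.11 cmH2O.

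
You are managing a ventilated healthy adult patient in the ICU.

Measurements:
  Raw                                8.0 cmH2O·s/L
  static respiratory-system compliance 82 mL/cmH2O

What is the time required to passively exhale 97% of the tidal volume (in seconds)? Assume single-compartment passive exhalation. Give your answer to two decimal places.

τ = R × C = 8.0 × 82 mL/cmH2O = 8.0 × 0.082 L/cmH2O = 0.656 s.
Exhaled fraction f = 1 − e^(−t/τ) → t = −τ·ln(1 − f) = −0.656·ln(0.03) = 2.3 s.

2.30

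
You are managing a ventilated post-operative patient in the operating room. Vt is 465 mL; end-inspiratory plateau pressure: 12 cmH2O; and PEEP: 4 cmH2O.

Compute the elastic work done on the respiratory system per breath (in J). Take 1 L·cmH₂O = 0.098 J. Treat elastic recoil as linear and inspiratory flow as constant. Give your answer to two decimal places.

0.18

Elastic work ≈ ½ × (Pplat − PEEP) × Vt = 0.5 × (12 − 4) × 0.465 L = 0.5 × 8.0 × 0.465 = 1.86 L·cmH2O.
× 0.098 J/(L·cmH2O) → 0.1823 J.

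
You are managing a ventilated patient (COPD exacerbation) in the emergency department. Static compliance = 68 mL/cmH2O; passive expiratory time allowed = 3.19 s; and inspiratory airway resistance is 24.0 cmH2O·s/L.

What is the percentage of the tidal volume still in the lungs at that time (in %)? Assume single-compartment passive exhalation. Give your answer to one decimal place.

τ = R × C = 24.0 × 68 mL/cmH2O = 24.0 × 0.068 L/cmH2O = 1.632 s.
Passive exhalation: V(t)/V₀ = e^(−t/τ) = e^(−3.19/1.632) = 0.1416.
Fraction remaining = 0.1416 → 14.16%.

14.2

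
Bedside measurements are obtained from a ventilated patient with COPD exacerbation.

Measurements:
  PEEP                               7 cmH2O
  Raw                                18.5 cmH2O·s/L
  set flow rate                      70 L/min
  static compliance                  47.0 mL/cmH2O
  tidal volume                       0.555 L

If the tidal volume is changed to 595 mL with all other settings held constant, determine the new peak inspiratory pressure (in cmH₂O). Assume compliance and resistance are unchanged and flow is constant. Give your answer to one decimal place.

41.2

Flow: 70 L/min ÷ 60 = 1.1667 L/s.
PIP = Vt/C + R·V̇ + PEEP (constant-flow equation of motion).
Only the elastic term changes: ΔPIP = ΔVt / C = (595 − 555) / 47.0 = 0.8511 cmH2O.
Original PIP = 555/47.0 + 18.5×1.1667 + 7 = 40.392 cmH2O; new PIP = 40.392 + (0.8511) = 41.243 cmH2O.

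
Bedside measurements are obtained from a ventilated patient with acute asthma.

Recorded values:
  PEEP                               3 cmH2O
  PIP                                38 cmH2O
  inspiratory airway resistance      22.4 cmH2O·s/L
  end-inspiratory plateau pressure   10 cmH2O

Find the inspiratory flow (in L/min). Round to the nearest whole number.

flow = (PIP − Pplat) / Raw = (38 − 10) / 22.4 = 1.25 L/s × 60 = 75.0 L/min.

75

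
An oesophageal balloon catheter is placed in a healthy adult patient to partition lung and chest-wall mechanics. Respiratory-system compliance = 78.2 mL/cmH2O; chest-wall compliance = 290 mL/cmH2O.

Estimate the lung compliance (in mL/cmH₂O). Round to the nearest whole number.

1/CL = 1/Crs − 1/Ccw.
1/CL = 1/78.2 − 1/290 = 0.009339.
CL = 107.08 mL/cmH2O.

107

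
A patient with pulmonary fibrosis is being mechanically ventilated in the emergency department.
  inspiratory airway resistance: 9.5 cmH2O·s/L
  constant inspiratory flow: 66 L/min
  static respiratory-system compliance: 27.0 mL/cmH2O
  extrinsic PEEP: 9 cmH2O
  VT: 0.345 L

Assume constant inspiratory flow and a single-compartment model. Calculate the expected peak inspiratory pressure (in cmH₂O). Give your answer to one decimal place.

32.2

Flow: 66 L/min ÷ 60 = 1.1 L/s.
Equation of motion (constant flow): PIP = Vt/C + R·V̇ + PEEP.
PIP = 345/27.0 + 9.5×1.1 + 9 = 12.778 + 10.45 + 9 = 32.228 cmH2O.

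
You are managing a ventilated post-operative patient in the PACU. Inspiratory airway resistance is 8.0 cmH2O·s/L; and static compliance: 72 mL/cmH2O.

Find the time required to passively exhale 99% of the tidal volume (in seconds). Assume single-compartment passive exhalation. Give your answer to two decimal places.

τ = R × C = 8.0 × 72 mL/cmH2O = 8.0 × 0.072 L/cmH2O = 0.576 s.
Exhaled fraction f = 1 − e^(−t/τ) → t = −τ·ln(1 − f) = −0.576·ln(0.01) = 2.653 s.

2.65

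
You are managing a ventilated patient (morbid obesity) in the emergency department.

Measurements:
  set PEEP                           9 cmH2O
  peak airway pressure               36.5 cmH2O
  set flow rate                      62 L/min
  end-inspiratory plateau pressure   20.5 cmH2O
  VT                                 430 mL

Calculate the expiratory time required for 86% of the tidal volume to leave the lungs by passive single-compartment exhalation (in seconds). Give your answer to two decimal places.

Flow: 62 L/min ÷ 60 = 1.0333 L/s.
R = (PIP − Pplat)/V̇ = (36.5 − 20.5) / 1.0333 = 16.0/1.0333 = 15.484 cmH2O·s/L.
C = Vt/(Pplat − PEEP) = 430.0 / (20.5 − 9) = 430.0/11.5 = 37.391 mL/cmH2O.
τ = R × C = 15.484 × 0.03739 L/cmH2O = 0.5789 s.
t = −τ·ln(1 − 0.86) = −0.5789·ln(0.14) = 1.138 s.

1.14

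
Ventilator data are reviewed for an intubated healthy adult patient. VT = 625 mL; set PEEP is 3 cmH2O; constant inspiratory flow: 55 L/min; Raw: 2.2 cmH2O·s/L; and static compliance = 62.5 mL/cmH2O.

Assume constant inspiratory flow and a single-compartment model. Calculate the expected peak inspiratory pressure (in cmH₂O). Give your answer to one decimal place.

Flow: 55 L/min ÷ 60 = 0.9167 L/s.
Equation of motion (constant flow): PIP = Vt/C + R·V̇ + PEEP.
PIP = 625/62.5 + 2.2×0.9167 + 3 = 10.0 + 2.017 + 3 = 15.017 cmH2O.

15.0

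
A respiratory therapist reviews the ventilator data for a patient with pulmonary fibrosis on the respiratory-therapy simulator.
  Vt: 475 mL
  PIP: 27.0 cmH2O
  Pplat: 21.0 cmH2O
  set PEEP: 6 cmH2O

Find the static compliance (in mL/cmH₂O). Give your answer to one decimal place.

31.7

Cstat = Vt / (Pplat − PEEP) = 475 / (21.0 − 6) = 475 / 15.0 = 31.667 mL/cmH2O.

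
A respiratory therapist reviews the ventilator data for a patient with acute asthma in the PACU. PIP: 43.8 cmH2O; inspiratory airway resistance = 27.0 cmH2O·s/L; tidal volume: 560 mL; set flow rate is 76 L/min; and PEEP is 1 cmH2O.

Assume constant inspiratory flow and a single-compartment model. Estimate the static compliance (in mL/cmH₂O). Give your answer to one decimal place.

65.1

Flow: 76 L/min ÷ 60 = 1.2667 L/s.
Equation of motion (constant flow): PIP = Vt/C + R·V̇ + PEEP.
Vt/C = PIP − R·V̇ − PEEP = 43.8 − 27.0×1.2667 − 1 = 43.8 − 34.201 − 1 = 8.599 cmH2O.
C = Vt / 8.599 = 560 / 8.599 = 65.124 mL/cmH2O.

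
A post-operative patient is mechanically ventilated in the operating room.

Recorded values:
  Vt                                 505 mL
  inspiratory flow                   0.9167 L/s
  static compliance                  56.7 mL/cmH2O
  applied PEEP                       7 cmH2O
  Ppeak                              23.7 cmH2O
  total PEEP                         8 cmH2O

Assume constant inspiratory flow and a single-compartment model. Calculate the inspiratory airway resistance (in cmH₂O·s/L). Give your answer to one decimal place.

7.4

Total PEEP = 8 cmH2O (set 7 + intrinsic 1); this is the baseline alveolar pressure.
Equation of motion (constant flow): PIP = Vt/C + R·V̇ + PEEP.
R·V̇ = PIP − Vt/C − PEEP = 23.7 − 505/56.7 − 8 = 23.7 − 8.907 − 8 = 6.793 cmH2O.
R = 6.793 / 0.9167 = 7.41 cmH2O·s/L.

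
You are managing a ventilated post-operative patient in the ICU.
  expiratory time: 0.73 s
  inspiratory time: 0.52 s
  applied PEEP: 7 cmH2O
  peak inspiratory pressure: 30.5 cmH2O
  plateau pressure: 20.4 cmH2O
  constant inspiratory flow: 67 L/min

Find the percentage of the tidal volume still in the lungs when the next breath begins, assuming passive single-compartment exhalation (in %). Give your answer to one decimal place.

15.5

Flow: 67 L/min ÷ 60 = 1.1167 L/s.
Vt = flow × Ti = 1.1167 L/s × 0.52 s × 1000 mL/L = 580.68 mL.
R = (PIP − Pplat)/V̇ = (30.5 − 20.4) / 1.1167 = 10.1/1.1167 = 9.045 cmH2O·s/L.
C = Vt/(Pplat − PEEP) = 580.68 / (20.4 − 7) = 580.68/13.4 = 43.334 mL/cmH2O.
τ = R × C = 9.045 × 0.04333 L/cmH2O = 0.3919 s.
Fraction remaining at end-expiration = e^(−Te/τ) = e^(−0.73/0.3919) = 0.1552 → 15.52%.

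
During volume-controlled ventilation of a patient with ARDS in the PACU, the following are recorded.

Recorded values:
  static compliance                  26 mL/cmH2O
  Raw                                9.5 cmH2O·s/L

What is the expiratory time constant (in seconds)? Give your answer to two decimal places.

τ = R × C = 9.5 × 26 mL/cmH2O = 9.5 × 0.026 L/cmH2O = 0.247 s.

0.25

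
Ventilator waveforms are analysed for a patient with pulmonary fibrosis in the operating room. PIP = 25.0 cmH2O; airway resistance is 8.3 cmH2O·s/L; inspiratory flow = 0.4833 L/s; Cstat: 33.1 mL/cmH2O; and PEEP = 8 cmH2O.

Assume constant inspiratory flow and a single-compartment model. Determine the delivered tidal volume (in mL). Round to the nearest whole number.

430

Equation of motion (constant flow): PIP = Vt/C + R·V̇ + PEEP.
Vt/C = PIP − R·V̇ − PEEP = 25.0 − 4.011 − 8 = 12.989 cmH2O.
Vt = C × 12.989 = 33.1 × 12.989 = 429.94 mL.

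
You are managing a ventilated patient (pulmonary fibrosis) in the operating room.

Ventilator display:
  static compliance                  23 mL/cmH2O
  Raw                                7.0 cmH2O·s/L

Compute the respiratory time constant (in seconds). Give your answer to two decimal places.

0.16

τ = R × C = 7.0 × 23 mL/cmH2O = 7.0 × 0.023 L/cmH2O = 0.161 s.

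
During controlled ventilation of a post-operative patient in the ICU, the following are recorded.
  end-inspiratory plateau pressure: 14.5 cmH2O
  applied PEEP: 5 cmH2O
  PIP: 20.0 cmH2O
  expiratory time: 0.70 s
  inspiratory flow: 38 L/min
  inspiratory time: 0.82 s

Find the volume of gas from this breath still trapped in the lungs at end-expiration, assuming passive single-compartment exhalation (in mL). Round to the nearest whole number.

119

Flow: 38 L/min ÷ 60 = 0.6333 L/s.
Vt = flow × Ti = 0.6333 L/s × 0.82 s × 1000 mL/L = 519.31 mL.
R = (PIP − Pplat)/V̇ = (20.0 − 14.5) / 0.6333 = 5.5/0.6333 = 8.685 cmH2O·s/L.
C = Vt/(Pplat − PEEP) = 519.31 / (14.5 − 5) = 519.31/9.5 = 54.664 mL/cmH2O.
τ = R × C = 8.685 × 0.05466 L/cmH2O = 0.4747 s.
Fraction remaining = e^(−Te/τ) = e^(−0.70/0.4747) = 0.2289.
Trapped volume = 519.31 × 0.2289 = 118.87 mL.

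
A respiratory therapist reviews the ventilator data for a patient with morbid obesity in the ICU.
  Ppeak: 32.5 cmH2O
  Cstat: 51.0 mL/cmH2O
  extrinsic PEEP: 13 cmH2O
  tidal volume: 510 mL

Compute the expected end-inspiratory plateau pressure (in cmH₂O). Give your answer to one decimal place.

Pplat = PEEP + Vt / Cstat = 13 + 510 / 51.0 = 13 + 10.0 = 23.0 cmH2O.

23.0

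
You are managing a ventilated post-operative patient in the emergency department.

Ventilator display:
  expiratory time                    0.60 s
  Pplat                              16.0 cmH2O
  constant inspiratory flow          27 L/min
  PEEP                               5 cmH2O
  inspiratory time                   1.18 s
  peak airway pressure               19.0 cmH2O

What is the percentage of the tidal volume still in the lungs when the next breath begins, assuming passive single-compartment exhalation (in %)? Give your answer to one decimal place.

Flow: 27 L/min ÷ 60 = 0.45 L/s.
Vt = flow × Ti = 0.45 L/s × 1.18 s × 1000 mL/L = 531.0 mL.
R = (PIP − Pplat)/V̇ = (19.0 − 16.0) / 0.45 = 3.0/0.45 = 6.667 cmH2O·s/L.
C = Vt/(Pplat − PEEP) = 531.0 / (16.0 − 5) = 531.0/11.0 = 48.273 mL/cmH2O.
τ = R × C = 6.667 × 0.04827 L/cmH2O = 0.3218 s.
Fraction remaining at end-expiration = e^(−Te/τ) = e^(−0.60/0.3218) = 0.155 → 15.5%.

15.5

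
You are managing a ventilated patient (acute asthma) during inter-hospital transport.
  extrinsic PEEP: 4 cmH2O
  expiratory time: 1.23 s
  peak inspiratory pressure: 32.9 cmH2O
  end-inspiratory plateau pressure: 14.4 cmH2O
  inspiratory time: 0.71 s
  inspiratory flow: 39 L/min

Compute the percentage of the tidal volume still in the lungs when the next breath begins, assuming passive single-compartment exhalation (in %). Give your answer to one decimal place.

Flow: 39 L/min ÷ 60 = 0.65 L/s.
Vt = flow × Ti = 0.65 L/s × 0.71 s × 1000 mL/L = 461.5 mL.
R = (PIP − Pplat)/V̇ = (32.9 − 14.4) / 0.65 = 18.5/0.65 = 28.462 cmH2O·s/L.
C = Vt/(Pplat − PEEP) = 461.5 / (14.4 − 4) = 461.5/10.4 = 44.375 mL/cmH2O.
τ = R × C = 28.462 × 0.04438 L/cmH2O = 1.263 s.
Fraction remaining at end-expiration = e^(−Te/τ) = e^(−1.23/1.263) = 0.3776 → 37.76%.

37.8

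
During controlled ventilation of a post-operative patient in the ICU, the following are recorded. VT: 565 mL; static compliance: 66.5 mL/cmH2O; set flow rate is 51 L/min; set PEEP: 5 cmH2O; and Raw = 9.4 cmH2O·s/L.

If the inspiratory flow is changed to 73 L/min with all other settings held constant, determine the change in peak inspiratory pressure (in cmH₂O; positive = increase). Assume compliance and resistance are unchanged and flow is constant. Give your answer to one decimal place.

3.4

Flow: 51 L/min ÷ 60 = 0.85 L/s.
New flow: 73 L/min ÷ 60 = 1.2167 L/s.
PIP = Vt/C + R·V̇ + PEEP (constant-flow equation of motion).
Only the resistive term changes: ΔPIP = R × ΔV̇ = 9.4 × (1.2167 − 0.85) = 9.4 × 0.3667 = 3.447 cmH2O.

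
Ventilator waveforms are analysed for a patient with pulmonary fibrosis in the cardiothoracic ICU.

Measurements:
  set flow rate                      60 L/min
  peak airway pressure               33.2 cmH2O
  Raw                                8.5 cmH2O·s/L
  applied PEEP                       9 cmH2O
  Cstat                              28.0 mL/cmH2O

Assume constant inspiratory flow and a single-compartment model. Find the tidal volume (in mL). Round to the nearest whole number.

Flow: 60 L/min ÷ 60 = 1 L/s.
Equation of motion (constant flow): PIP = Vt/C + R·V̇ + PEEP.
Vt/C = PIP − R·V̇ − PEEP = 33.2 − 8.5 − 9 = 15.7 cmH2O.
Vt = C × 15.7 = 28.0 × 15.7 = 439.6 mL.

440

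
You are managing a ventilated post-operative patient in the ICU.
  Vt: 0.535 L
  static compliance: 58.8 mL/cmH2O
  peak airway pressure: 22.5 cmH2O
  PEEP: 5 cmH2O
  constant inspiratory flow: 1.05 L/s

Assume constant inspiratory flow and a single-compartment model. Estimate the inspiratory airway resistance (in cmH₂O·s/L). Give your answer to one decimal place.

8.0

Equation of motion (constant flow): PIP = Vt/C + R·V̇ + PEEP.
R·V̇ = PIP − Vt/C − PEEP = 22.5 − 535/58.8 − 5 = 22.5 − 9.099 − 5 = 8.401 cmH2O.
R = 8.401 / 1.05 = 8.001 cmH2O·s/L.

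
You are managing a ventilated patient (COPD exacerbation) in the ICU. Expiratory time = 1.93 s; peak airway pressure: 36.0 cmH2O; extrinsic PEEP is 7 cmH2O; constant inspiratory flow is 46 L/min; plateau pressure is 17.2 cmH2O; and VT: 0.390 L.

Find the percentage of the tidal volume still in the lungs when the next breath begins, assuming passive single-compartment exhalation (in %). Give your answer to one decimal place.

Flow: 46 L/min ÷ 60 = 0.7667 L/s.
R = (PIP − Pplat)/V̇ = (36.0 − 17.2) / 0.7667 = 18.8/0.7667 = 24.521 cmH2O·s/L.
C = Vt/(Pplat − PEEP) = 390.0 / (17.2 − 7) = 390.0/10.2 = 38.235 mL/cmH2O.
τ = R × C = 24.521 × 0.03824 L/cmH2O = 0.9377 s.
Fraction remaining at end-expiration = e^(−Te/τ) = e^(−1.93/0.9377) = 0.1277 → 12.77%.

12.8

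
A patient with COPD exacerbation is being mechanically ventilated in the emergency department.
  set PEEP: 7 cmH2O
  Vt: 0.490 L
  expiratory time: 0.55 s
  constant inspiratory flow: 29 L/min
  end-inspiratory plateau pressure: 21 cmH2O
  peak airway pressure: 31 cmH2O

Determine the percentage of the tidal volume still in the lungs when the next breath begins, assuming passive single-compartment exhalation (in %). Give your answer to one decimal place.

Flow: 29 L/min ÷ 60 = 0.4833 L/s.
R = (PIP − Pplat)/V̇ = (31 − 21) / 0.4833 = 10.0/0.4833 = 20.691 cmH2O·s/L.
C = Vt/(Pplat − PEEP) = 490.0 / (21 − 7) = 490.0/14.0 = 35.0 mL/cmH2O.
τ = R × C = 20.691 × 0.035 L/cmH2O = 0.7242 s.
Fraction remaining at end-expiration = e^(−Te/τ) = e^(−0.55/0.7242) = 0.4679 → 46.79%.

46.8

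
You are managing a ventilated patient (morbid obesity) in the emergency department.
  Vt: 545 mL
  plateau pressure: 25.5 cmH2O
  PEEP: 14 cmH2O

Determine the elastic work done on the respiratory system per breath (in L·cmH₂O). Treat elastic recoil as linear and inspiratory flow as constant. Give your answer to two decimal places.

3.13

Elastic work ≈ ½ × (Pplat − PEEP) × Vt = 0.5 × (25.5 − 14) × 0.545 L = 0.5 × 11.5 × 0.545 = 3.134 L·cmH2O.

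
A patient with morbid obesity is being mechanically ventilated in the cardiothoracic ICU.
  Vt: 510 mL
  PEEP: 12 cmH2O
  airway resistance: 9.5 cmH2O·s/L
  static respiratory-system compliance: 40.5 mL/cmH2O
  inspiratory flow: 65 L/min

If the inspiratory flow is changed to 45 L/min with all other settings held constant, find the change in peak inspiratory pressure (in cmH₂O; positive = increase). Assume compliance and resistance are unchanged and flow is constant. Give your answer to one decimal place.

-3.2

Flow: 65 L/min ÷ 60 = 1.0833 L/s.
New flow: 45 L/min ÷ 60 = 0.75 L/s.
PIP = Vt/C + R·V̇ + PEEP (constant-flow equation of motion).
Only the resistive term changes: ΔPIP = R × ΔV̇ = 9.5 × (0.75 − 1.0833) = 9.5 × -0.3333 = -3.166 cmH2O.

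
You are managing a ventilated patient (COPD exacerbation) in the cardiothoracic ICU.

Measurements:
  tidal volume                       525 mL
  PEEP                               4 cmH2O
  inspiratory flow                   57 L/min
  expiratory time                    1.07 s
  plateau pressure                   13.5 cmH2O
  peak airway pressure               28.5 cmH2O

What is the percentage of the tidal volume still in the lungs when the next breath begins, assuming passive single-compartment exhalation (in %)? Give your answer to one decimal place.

29.3

Flow: 57 L/min ÷ 60 = 0.95 L/s.
R = (PIP − Pplat)/V̇ = (28.5 − 13.5) / 0.95 = 15.0/0.95 = 15.789 cmH2O·s/L.
C = Vt/(Pplat − PEEP) = 525.0 / (13.5 − 4) = 525.0/9.5 = 55.263 mL/cmH2O.
τ = R × C = 15.789 × 0.05526 L/cmH2O = 0.8725 s.
Fraction remaining at end-expiration = e^(−Te/τ) = e^(−1.07/0.8725) = 0.2934 → 29.34%.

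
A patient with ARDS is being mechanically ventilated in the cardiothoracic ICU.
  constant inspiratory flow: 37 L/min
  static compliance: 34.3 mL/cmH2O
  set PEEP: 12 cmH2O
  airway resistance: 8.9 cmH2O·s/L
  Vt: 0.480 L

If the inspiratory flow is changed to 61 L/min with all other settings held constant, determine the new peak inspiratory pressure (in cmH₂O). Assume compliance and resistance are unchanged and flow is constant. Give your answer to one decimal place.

Flow: 37 L/min ÷ 60 = 0.6167 L/s.
New flow: 61 L/min ÷ 60 = 1.0167 L/s.
PIP = Vt/C + R·V̇ + PEEP (constant-flow equation of motion).
Only the resistive term changes: ΔPIP = R × ΔV̇ = 8.9 × (1.0167 − 0.6167) = 8.9 × 0.4 = 3.56 cmH2O.
Original PIP = 480/34.3 + 8.9×0.6167 + 12 = 31.483 cmH2O; new PIP = 31.483 + (3.56) = 35.043 cmH2O.

35.0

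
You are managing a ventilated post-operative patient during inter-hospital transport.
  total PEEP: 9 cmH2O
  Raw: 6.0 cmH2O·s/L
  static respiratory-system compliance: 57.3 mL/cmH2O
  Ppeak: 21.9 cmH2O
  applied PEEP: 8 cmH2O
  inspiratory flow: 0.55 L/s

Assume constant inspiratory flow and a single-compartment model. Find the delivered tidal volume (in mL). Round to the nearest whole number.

Total PEEP = 9 cmH2O (set 8 + intrinsic 1); this is the baseline alveolar pressure.
Equation of motion (constant flow): PIP = Vt/C + R·V̇ + PEEP.
Vt/C = PIP − R·V̇ − PEEP = 21.9 − 3.3 − 9 = 9.6 cmH2O.
Vt = C × 9.6 = 57.3 × 9.6 = 550.08 mL.

550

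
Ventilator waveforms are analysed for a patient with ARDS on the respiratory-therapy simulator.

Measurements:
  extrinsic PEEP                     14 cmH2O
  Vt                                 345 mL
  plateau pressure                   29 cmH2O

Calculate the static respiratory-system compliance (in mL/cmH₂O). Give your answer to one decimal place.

Cstat = Vt / (Pplat − PEEP) = 345 / (29 − 14) = 345 / 15.0 = 23.0 mL/cmH2O.

23.0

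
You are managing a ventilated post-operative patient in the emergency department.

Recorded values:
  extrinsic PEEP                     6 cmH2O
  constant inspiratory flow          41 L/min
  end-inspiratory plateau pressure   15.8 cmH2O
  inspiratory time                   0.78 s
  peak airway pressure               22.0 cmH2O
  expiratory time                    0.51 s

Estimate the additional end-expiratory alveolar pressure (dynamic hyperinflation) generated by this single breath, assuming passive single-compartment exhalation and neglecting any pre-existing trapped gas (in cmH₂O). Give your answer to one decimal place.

Flow: 41 L/min ÷ 60 = 0.6833 L/s.
Vt = flow × Ti = 0.6833 L/s × 0.78 s × 1000 mL/L = 532.97 mL.
R = (PIP − Pplat)/V̇ = (22.0 − 15.8) / 0.6833 = 6.2/0.6833 = 9.074 cmH2O·s/L.
C = Vt/(Pplat − PEEP) = 532.97 / (15.8 − 6) = 532.97/9.8 = 54.385 mL/cmH2O.
τ = R × C = 9.074 × 0.05439 L/cmH2O = 0.4935 s.
Fraction remaining = e^(−Te/τ) = e^(−0.51/0.4935) = 0.3558; trapped volume = 532.97 × 0.3558 = 189.63 mL.
Additional alveolar pressure from trapping ≈ V_trapped / C = 189.63 / 54.385 = 3.487 cmH2O.

3.5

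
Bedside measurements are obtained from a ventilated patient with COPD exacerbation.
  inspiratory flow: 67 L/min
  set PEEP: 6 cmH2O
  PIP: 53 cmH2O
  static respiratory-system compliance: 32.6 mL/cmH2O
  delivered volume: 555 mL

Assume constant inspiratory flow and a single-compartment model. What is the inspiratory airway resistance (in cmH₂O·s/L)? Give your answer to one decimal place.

26.8

Flow: 67 L/min ÷ 60 = 1.1167 L/s.
Equation of motion (constant flow): PIP = Vt/C + R·V̇ + PEEP.
R·V̇ = PIP − Vt/C − PEEP = 53 − 555/32.6 − 6 = 53 − 17.025 − 6 = 29.975 cmH2O.
R = 29.975 / 1.1167 = 26.842 cmH2O·s/L.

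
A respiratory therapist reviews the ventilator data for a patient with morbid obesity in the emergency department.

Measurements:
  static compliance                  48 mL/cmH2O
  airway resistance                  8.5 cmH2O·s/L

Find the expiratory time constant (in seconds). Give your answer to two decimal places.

τ = R × C = 8.5 × 48 mL/cmH2O = 8.5 × 0.048 L/cmH2O = 0.408 s.

0.41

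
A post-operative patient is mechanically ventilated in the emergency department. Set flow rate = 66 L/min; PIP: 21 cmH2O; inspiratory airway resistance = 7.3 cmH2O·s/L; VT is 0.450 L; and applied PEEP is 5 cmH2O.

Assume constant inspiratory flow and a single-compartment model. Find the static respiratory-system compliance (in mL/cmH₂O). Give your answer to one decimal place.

56.5

Flow: 66 L/min ÷ 60 = 1.1 L/s.
Equation of motion (constant flow): PIP = Vt/C + R·V̇ + PEEP.
Vt/C = PIP − R·V̇ − PEEP = 21 − 7.3×1.1 − 5 = 21 − 8.03 − 5 = 7.97 cmH2O.
C = Vt / 7.97 = 450 / 7.97 = 56.462 mL/cmH2O.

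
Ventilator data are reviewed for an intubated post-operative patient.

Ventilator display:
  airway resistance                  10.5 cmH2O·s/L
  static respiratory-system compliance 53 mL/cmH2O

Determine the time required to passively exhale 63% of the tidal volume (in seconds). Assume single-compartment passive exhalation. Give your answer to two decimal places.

0.55

τ = R × C = 10.5 × 53 mL/cmH2O = 10.5 × 0.053 L/cmH2O = 0.5565 s.
Exhaled fraction f = 1 − e^(−t/τ) → t = −τ·ln(1 − f) = −0.5565·ln(0.37) = 0.5533 s.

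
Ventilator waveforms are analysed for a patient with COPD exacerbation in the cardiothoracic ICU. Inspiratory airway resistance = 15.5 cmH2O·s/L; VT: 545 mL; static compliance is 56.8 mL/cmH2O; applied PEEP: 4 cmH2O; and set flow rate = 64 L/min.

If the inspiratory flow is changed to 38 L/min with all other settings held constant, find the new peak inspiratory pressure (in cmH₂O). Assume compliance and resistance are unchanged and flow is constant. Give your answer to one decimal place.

Flow: 64 L/min ÷ 60 = 1.0667 L/s.
New flow: 38 L/min ÷ 60 = 0.6333 L/s.
PIP = Vt/C + R·V̇ + PEEP (constant-flow equation of motion).
Only the resistive term changes: ΔPIP = R × ΔV̇ = 15.5 × (0.6333 − 1.0667) = 15.5 × -0.4334 = -6.718 cmH2O.
Original PIP = 545/56.8 + 15.5×1.0667 + 4 = 30.129 cmH2O; new PIP = 30.129 + (-6.718) = 23.411 cmH2O.

23.4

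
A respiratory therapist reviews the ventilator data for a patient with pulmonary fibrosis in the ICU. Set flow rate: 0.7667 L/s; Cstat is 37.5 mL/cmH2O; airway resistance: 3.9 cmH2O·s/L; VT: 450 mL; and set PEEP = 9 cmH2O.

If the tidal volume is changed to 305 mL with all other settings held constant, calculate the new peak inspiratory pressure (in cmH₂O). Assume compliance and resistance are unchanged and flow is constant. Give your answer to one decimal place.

20.1

PIP = Vt/C + R·V̇ + PEEP (constant-flow equation of motion).
Only the elastic term changes: ΔPIP = ΔVt / C = (305 − 450) / 37.5 = -3.867 cmH2O.
Original PIP = 450/37.5 + 3.9×0.7667 + 9 = 23.99 cmH2O; new PIP = 23.99 + (-3.867) = 20.123 cmH2O.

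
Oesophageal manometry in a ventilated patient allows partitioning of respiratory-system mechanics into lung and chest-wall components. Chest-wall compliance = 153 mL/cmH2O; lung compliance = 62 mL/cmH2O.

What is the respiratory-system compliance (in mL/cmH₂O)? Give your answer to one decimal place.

Lung and chest wall are elastances in series: 1/Crs = 1/CL + 1/Ccw.
1/Crs = 1/62 + 1/153 = 0.02266.
Crs = 44.131 mL/cmH2O.

44.1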